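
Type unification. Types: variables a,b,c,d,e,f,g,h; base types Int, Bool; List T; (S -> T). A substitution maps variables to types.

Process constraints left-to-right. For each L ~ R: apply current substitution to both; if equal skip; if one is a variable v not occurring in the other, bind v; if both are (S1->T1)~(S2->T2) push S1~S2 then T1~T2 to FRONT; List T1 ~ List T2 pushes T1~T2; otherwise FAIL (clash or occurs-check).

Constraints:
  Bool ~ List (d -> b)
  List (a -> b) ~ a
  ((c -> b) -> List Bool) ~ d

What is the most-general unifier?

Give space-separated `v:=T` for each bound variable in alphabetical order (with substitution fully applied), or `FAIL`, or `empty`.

step 1: unify Bool ~ List (d -> b)  [subst: {-} | 2 pending]
  clash: Bool vs List (d -> b)

Answer: FAIL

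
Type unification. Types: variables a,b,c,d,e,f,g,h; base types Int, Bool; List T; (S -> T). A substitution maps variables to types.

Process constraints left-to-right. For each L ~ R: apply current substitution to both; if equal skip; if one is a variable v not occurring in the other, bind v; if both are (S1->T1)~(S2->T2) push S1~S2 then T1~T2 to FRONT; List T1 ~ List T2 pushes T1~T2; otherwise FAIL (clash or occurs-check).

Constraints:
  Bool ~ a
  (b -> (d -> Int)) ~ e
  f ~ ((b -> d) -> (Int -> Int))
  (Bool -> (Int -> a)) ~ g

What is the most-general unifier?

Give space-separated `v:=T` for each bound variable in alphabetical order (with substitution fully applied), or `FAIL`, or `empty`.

Answer: a:=Bool e:=(b -> (d -> Int)) f:=((b -> d) -> (Int -> Int)) g:=(Bool -> (Int -> Bool))

Derivation:
step 1: unify Bool ~ a  [subst: {-} | 3 pending]
  bind a := Bool
step 2: unify (b -> (d -> Int)) ~ e  [subst: {a:=Bool} | 2 pending]
  bind e := (b -> (d -> Int))
step 3: unify f ~ ((b -> d) -> (Int -> Int))  [subst: {a:=Bool, e:=(b -> (d -> Int))} | 1 pending]
  bind f := ((b -> d) -> (Int -> Int))
step 4: unify (Bool -> (Int -> Bool)) ~ g  [subst: {a:=Bool, e:=(b -> (d -> Int)), f:=((b -> d) -> (Int -> Int))} | 0 pending]
  bind g := (Bool -> (Int -> Bool))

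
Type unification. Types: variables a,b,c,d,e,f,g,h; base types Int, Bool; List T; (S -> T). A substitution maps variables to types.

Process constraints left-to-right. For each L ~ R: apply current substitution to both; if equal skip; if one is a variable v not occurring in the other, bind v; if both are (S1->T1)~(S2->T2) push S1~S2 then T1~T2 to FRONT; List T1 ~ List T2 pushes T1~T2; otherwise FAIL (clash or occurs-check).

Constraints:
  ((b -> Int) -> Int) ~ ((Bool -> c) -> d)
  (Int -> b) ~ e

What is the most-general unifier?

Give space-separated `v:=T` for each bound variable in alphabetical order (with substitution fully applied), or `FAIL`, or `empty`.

Answer: b:=Bool c:=Int d:=Int e:=(Int -> Bool)

Derivation:
step 1: unify ((b -> Int) -> Int) ~ ((Bool -> c) -> d)  [subst: {-} | 1 pending]
  -> decompose arrow: push (b -> Int)~(Bool -> c), Int~d
step 2: unify (b -> Int) ~ (Bool -> c)  [subst: {-} | 2 pending]
  -> decompose arrow: push b~Bool, Int~c
step 3: unify b ~ Bool  [subst: {-} | 3 pending]
  bind b := Bool
step 4: unify Int ~ c  [subst: {b:=Bool} | 2 pending]
  bind c := Int
step 5: unify Int ~ d  [subst: {b:=Bool, c:=Int} | 1 pending]
  bind d := Int
step 6: unify (Int -> Bool) ~ e  [subst: {b:=Bool, c:=Int, d:=Int} | 0 pending]
  bind e := (Int -> Bool)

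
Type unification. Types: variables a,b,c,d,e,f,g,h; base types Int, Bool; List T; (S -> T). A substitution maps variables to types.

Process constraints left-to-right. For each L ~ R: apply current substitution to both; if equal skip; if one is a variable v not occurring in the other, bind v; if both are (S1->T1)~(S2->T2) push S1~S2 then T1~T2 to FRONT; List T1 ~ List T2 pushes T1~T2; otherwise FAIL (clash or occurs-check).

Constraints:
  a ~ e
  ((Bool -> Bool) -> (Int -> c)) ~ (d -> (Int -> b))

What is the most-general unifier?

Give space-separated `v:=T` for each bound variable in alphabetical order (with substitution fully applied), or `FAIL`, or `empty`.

Answer: a:=e c:=b d:=(Bool -> Bool)

Derivation:
step 1: unify a ~ e  [subst: {-} | 1 pending]
  bind a := e
step 2: unify ((Bool -> Bool) -> (Int -> c)) ~ (d -> (Int -> b))  [subst: {a:=e} | 0 pending]
  -> decompose arrow: push (Bool -> Bool)~d, (Int -> c)~(Int -> b)
step 3: unify (Bool -> Bool) ~ d  [subst: {a:=e} | 1 pending]
  bind d := (Bool -> Bool)
step 4: unify (Int -> c) ~ (Int -> b)  [subst: {a:=e, d:=(Bool -> Bool)} | 0 pending]
  -> decompose arrow: push Int~Int, c~b
step 5: unify Int ~ Int  [subst: {a:=e, d:=(Bool -> Bool)} | 1 pending]
  -> identical, skip
step 6: unify c ~ b  [subst: {a:=e, d:=(Bool -> Bool)} | 0 pending]
  bind c := b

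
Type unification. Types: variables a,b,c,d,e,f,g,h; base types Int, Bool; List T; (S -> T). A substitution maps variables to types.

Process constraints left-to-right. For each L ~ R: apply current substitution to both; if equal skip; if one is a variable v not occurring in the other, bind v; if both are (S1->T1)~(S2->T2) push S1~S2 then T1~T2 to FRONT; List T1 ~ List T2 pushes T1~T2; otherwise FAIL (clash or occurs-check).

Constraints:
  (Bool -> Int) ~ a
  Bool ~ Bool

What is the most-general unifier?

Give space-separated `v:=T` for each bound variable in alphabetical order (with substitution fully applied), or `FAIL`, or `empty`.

step 1: unify (Bool -> Int) ~ a  [subst: {-} | 1 pending]
  bind a := (Bool -> Int)
step 2: unify Bool ~ Bool  [subst: {a:=(Bool -> Int)} | 0 pending]
  -> identical, skip

Answer: a:=(Bool -> Int)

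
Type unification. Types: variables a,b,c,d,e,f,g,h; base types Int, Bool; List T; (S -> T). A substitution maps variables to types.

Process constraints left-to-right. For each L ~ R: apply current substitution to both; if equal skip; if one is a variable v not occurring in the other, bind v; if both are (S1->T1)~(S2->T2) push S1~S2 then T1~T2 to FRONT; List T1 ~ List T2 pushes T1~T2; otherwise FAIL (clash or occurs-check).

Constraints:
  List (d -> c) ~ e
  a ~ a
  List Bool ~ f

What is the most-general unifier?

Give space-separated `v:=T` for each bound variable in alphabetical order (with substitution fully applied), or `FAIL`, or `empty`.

Answer: e:=List (d -> c) f:=List Bool

Derivation:
step 1: unify List (d -> c) ~ e  [subst: {-} | 2 pending]
  bind e := List (d -> c)
step 2: unify a ~ a  [subst: {e:=List (d -> c)} | 1 pending]
  -> identical, skip
step 3: unify List Bool ~ f  [subst: {e:=List (d -> c)} | 0 pending]
  bind f := List Bool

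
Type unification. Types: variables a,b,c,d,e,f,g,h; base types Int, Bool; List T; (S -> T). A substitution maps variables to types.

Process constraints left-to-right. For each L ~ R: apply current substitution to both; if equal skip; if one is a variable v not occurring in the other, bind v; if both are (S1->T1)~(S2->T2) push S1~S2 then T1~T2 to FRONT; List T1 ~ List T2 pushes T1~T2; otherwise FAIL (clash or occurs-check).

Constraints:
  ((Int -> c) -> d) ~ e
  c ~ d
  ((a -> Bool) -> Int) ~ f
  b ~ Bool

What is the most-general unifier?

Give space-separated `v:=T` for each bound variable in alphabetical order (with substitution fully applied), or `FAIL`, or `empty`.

Answer: b:=Bool c:=d e:=((Int -> d) -> d) f:=((a -> Bool) -> Int)

Derivation:
step 1: unify ((Int -> c) -> d) ~ e  [subst: {-} | 3 pending]
  bind e := ((Int -> c) -> d)
step 2: unify c ~ d  [subst: {e:=((Int -> c) -> d)} | 2 pending]
  bind c := d
step 3: unify ((a -> Bool) -> Int) ~ f  [subst: {e:=((Int -> c) -> d), c:=d} | 1 pending]
  bind f := ((a -> Bool) -> Int)
step 4: unify b ~ Bool  [subst: {e:=((Int -> c) -> d), c:=d, f:=((a -> Bool) -> Int)} | 0 pending]
  bind b := Bool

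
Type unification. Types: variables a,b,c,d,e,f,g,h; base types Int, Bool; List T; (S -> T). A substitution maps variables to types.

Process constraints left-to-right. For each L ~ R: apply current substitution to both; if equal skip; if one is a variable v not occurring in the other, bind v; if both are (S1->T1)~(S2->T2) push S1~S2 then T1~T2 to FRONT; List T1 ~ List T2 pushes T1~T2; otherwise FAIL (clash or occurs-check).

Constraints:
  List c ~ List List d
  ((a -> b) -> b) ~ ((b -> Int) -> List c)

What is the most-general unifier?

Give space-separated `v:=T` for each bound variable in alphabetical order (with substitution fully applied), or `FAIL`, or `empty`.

Answer: FAIL

Derivation:
step 1: unify List c ~ List List d  [subst: {-} | 1 pending]
  -> decompose List: push c~List d
step 2: unify c ~ List d  [subst: {-} | 1 pending]
  bind c := List d
step 3: unify ((a -> b) -> b) ~ ((b -> Int) -> List List d)  [subst: {c:=List d} | 0 pending]
  -> decompose arrow: push (a -> b)~(b -> Int), b~List List d
step 4: unify (a -> b) ~ (b -> Int)  [subst: {c:=List d} | 1 pending]
  -> decompose arrow: push a~b, b~Int
step 5: unify a ~ b  [subst: {c:=List d} | 2 pending]
  bind a := b
step 6: unify b ~ Int  [subst: {c:=List d, a:=b} | 1 pending]
  bind b := Int
step 7: unify Int ~ List List d  [subst: {c:=List d, a:=b, b:=Int} | 0 pending]
  clash: Int vs List List d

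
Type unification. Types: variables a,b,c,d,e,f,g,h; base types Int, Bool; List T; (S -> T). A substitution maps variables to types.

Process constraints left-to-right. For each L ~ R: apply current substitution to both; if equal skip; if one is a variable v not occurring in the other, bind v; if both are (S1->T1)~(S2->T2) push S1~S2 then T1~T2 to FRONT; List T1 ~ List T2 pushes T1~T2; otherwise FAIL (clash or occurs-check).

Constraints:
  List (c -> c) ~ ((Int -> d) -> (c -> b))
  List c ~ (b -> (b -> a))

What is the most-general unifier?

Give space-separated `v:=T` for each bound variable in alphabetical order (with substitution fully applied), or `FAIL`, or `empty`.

Answer: FAIL

Derivation:
step 1: unify List (c -> c) ~ ((Int -> d) -> (c -> b))  [subst: {-} | 1 pending]
  clash: List (c -> c) vs ((Int -> d) -> (c -> b))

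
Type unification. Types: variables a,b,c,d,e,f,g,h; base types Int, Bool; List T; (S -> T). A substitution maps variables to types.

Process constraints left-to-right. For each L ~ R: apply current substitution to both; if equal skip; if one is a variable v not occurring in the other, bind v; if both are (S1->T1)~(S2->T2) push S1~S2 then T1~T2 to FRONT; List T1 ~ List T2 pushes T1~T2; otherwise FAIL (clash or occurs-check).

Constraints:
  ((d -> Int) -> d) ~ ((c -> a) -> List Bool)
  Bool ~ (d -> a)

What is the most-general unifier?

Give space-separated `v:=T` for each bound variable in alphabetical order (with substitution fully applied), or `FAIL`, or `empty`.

Answer: FAIL

Derivation:
step 1: unify ((d -> Int) -> d) ~ ((c -> a) -> List Bool)  [subst: {-} | 1 pending]
  -> decompose arrow: push (d -> Int)~(c -> a), d~List Bool
step 2: unify (d -> Int) ~ (c -> a)  [subst: {-} | 2 pending]
  -> decompose arrow: push d~c, Int~a
step 3: unify d ~ c  [subst: {-} | 3 pending]
  bind d := c
step 4: unify Int ~ a  [subst: {d:=c} | 2 pending]
  bind a := Int
step 5: unify c ~ List Bool  [subst: {d:=c, a:=Int} | 1 pending]
  bind c := List Bool
step 6: unify Bool ~ (List Bool -> Int)  [subst: {d:=c, a:=Int, c:=List Bool} | 0 pending]
  clash: Bool vs (List Bool -> Int)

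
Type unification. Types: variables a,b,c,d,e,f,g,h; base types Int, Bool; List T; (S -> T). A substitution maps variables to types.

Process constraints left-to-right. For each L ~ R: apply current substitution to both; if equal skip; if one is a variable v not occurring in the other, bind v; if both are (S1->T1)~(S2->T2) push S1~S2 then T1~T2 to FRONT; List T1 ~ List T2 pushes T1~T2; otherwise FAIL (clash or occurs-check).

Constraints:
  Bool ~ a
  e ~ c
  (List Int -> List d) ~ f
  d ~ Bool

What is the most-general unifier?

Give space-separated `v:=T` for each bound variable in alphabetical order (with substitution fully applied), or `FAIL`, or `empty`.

step 1: unify Bool ~ a  [subst: {-} | 3 pending]
  bind a := Bool
step 2: unify e ~ c  [subst: {a:=Bool} | 2 pending]
  bind e := c
step 3: unify (List Int -> List d) ~ f  [subst: {a:=Bool, e:=c} | 1 pending]
  bind f := (List Int -> List d)
step 4: unify d ~ Bool  [subst: {a:=Bool, e:=c, f:=(List Int -> List d)} | 0 pending]
  bind d := Bool

Answer: a:=Bool d:=Bool e:=c f:=(List Int -> List Bool)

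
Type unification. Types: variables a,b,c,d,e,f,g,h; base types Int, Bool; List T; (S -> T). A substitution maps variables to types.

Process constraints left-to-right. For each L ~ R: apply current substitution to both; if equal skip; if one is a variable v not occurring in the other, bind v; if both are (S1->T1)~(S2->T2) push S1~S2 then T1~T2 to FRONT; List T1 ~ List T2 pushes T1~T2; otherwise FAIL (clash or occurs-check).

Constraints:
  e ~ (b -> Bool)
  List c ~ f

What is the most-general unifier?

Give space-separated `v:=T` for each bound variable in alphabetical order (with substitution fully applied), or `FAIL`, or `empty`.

step 1: unify e ~ (b -> Bool)  [subst: {-} | 1 pending]
  bind e := (b -> Bool)
step 2: unify List c ~ f  [subst: {e:=(b -> Bool)} | 0 pending]
  bind f := List c

Answer: e:=(b -> Bool) f:=List c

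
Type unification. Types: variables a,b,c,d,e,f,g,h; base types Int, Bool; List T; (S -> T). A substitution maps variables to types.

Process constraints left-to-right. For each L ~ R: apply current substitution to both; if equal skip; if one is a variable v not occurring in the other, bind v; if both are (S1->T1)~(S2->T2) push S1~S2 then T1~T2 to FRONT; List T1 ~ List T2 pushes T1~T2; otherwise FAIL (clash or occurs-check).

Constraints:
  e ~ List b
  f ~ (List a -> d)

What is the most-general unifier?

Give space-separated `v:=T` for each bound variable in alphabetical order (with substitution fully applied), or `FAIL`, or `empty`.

Answer: e:=List b f:=(List a -> d)

Derivation:
step 1: unify e ~ List b  [subst: {-} | 1 pending]
  bind e := List b
step 2: unify f ~ (List a -> d)  [subst: {e:=List b} | 0 pending]
  bind f := (List a -> d)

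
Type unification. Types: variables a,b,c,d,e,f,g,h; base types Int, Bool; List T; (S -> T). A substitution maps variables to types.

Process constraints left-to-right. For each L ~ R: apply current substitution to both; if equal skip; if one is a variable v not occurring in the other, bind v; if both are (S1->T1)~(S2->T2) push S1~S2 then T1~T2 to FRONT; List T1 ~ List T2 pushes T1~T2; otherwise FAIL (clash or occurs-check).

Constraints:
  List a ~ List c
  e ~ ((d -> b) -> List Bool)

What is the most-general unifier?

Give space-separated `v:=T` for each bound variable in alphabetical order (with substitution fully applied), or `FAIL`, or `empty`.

step 1: unify List a ~ List c  [subst: {-} | 1 pending]
  -> decompose List: push a~c
step 2: unify a ~ c  [subst: {-} | 1 pending]
  bind a := c
step 3: unify e ~ ((d -> b) -> List Bool)  [subst: {a:=c} | 0 pending]
  bind e := ((d -> b) -> List Bool)

Answer: a:=c e:=((d -> b) -> List Bool)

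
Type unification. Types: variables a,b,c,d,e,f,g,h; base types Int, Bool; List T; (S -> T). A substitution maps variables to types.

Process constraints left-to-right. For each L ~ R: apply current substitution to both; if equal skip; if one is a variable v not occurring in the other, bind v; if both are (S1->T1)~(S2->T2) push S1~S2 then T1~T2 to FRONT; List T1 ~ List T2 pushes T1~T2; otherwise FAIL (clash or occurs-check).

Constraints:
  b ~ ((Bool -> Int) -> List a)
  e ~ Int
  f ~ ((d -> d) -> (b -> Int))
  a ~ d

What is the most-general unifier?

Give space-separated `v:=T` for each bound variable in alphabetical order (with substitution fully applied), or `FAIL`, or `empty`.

Answer: a:=d b:=((Bool -> Int) -> List d) e:=Int f:=((d -> d) -> (((Bool -> Int) -> List d) -> Int))

Derivation:
step 1: unify b ~ ((Bool -> Int) -> List a)  [subst: {-} | 3 pending]
  bind b := ((Bool -> Int) -> List a)
step 2: unify e ~ Int  [subst: {b:=((Bool -> Int) -> List a)} | 2 pending]
  bind e := Int
step 3: unify f ~ ((d -> d) -> (((Bool -> Int) -> List a) -> Int))  [subst: {b:=((Bool -> Int) -> List a), e:=Int} | 1 pending]
  bind f := ((d -> d) -> (((Bool -> Int) -> List a) -> Int))
step 4: unify a ~ d  [subst: {b:=((Bool -> Int) -> List a), e:=Int, f:=((d -> d) -> (((Bool -> Int) -> List a) -> Int))} | 0 pending]
  bind a := d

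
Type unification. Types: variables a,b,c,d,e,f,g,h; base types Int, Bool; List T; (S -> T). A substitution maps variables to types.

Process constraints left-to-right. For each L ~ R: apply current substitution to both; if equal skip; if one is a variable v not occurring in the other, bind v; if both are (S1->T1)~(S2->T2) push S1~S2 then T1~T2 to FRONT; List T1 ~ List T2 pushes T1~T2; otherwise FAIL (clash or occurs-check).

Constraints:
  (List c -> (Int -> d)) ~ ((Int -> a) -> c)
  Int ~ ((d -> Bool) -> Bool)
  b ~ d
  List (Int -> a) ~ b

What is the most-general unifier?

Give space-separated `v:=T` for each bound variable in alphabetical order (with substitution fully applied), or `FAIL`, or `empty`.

Answer: FAIL

Derivation:
step 1: unify (List c -> (Int -> d)) ~ ((Int -> a) -> c)  [subst: {-} | 3 pending]
  -> decompose arrow: push List c~(Int -> a), (Int -> d)~c
step 2: unify List c ~ (Int -> a)  [subst: {-} | 4 pending]
  clash: List c vs (Int -> a)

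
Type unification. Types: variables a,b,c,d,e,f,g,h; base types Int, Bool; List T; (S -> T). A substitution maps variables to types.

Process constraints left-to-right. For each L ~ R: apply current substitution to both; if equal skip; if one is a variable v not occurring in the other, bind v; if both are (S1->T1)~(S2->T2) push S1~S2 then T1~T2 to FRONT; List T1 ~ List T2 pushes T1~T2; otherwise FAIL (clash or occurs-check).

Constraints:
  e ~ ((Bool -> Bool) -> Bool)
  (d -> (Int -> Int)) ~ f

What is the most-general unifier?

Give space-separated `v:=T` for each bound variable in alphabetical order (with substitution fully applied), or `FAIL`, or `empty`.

Answer: e:=((Bool -> Bool) -> Bool) f:=(d -> (Int -> Int))

Derivation:
step 1: unify e ~ ((Bool -> Bool) -> Bool)  [subst: {-} | 1 pending]
  bind e := ((Bool -> Bool) -> Bool)
step 2: unify (d -> (Int -> Int)) ~ f  [subst: {e:=((Bool -> Bool) -> Bool)} | 0 pending]
  bind f := (d -> (Int -> Int))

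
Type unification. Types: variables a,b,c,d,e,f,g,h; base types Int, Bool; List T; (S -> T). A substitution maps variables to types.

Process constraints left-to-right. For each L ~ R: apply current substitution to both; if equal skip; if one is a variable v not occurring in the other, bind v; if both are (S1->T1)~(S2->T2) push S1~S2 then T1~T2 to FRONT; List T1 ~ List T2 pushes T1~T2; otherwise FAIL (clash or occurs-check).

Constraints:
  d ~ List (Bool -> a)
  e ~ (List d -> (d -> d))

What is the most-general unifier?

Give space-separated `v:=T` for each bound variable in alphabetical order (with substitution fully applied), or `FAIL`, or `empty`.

step 1: unify d ~ List (Bool -> a)  [subst: {-} | 1 pending]
  bind d := List (Bool -> a)
step 2: unify e ~ (List List (Bool -> a) -> (List (Bool -> a) -> List (Bool -> a)))  [subst: {d:=List (Bool -> a)} | 0 pending]
  bind e := (List List (Bool -> a) -> (List (Bool -> a) -> List (Bool -> a)))

Answer: d:=List (Bool -> a) e:=(List List (Bool -> a) -> (List (Bool -> a) -> List (Bool -> a)))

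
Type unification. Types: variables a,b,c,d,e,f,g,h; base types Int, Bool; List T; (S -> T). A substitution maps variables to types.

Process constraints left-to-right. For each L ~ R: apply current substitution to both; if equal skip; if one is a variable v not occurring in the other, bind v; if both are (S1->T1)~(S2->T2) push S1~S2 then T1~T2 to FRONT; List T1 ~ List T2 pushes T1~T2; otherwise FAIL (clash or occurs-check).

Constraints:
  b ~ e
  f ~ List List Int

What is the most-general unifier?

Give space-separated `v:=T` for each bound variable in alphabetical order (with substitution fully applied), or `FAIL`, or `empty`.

Answer: b:=e f:=List List Int

Derivation:
step 1: unify b ~ e  [subst: {-} | 1 pending]
  bind b := e
step 2: unify f ~ List List Int  [subst: {b:=e} | 0 pending]
  bind f := List List Int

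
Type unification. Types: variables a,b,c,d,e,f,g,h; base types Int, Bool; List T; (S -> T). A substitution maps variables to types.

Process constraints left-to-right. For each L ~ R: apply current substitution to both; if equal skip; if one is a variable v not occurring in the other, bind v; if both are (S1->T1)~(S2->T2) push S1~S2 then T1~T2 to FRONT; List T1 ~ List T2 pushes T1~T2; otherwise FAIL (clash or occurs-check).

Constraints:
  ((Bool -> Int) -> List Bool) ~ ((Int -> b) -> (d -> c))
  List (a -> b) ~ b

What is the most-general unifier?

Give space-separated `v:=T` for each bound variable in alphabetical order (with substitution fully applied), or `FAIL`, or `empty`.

Answer: FAIL

Derivation:
step 1: unify ((Bool -> Int) -> List Bool) ~ ((Int -> b) -> (d -> c))  [subst: {-} | 1 pending]
  -> decompose arrow: push (Bool -> Int)~(Int -> b), List Bool~(d -> c)
step 2: unify (Bool -> Int) ~ (Int -> b)  [subst: {-} | 2 pending]
  -> decompose arrow: push Bool~Int, Int~b
step 3: unify Bool ~ Int  [subst: {-} | 3 pending]
  clash: Bool vs Int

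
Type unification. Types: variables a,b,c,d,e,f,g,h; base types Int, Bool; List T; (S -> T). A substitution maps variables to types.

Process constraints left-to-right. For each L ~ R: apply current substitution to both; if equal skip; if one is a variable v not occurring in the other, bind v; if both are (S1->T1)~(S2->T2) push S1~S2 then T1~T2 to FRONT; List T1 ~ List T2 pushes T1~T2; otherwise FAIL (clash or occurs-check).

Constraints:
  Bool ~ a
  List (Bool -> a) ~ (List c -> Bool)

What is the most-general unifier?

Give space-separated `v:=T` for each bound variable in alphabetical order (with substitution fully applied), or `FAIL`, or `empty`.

step 1: unify Bool ~ a  [subst: {-} | 1 pending]
  bind a := Bool
step 2: unify List (Bool -> Bool) ~ (List c -> Bool)  [subst: {a:=Bool} | 0 pending]
  clash: List (Bool -> Bool) vs (List c -> Bool)

Answer: FAIL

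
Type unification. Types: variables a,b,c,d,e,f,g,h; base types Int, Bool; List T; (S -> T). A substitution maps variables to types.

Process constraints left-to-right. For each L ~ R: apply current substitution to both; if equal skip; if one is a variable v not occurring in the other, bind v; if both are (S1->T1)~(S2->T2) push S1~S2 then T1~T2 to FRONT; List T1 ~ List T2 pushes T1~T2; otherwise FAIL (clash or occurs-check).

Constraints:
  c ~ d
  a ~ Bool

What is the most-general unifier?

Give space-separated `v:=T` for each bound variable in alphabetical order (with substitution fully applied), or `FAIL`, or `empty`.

step 1: unify c ~ d  [subst: {-} | 1 pending]
  bind c := d
step 2: unify a ~ Bool  [subst: {c:=d} | 0 pending]
  bind a := Bool

Answer: a:=Bool c:=d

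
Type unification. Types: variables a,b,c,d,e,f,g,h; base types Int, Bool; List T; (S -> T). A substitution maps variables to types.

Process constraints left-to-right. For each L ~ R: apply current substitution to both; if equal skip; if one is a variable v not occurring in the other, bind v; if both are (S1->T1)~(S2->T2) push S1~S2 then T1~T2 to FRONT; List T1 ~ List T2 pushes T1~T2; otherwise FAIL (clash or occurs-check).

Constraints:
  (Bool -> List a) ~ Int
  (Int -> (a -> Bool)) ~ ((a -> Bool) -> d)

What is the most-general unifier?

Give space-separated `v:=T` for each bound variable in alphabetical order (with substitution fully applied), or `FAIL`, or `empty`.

Answer: FAIL

Derivation:
step 1: unify (Bool -> List a) ~ Int  [subst: {-} | 1 pending]
  clash: (Bool -> List a) vs Int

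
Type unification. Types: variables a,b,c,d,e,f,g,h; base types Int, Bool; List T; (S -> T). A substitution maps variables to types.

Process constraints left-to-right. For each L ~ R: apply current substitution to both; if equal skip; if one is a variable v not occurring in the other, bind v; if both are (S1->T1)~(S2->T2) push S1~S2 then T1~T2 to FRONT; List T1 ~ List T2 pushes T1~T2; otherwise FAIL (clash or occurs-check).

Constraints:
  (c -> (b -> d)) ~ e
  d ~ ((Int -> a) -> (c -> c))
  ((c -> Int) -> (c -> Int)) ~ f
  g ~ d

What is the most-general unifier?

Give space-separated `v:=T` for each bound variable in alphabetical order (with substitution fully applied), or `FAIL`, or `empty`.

Answer: d:=((Int -> a) -> (c -> c)) e:=(c -> (b -> ((Int -> a) -> (c -> c)))) f:=((c -> Int) -> (c -> Int)) g:=((Int -> a) -> (c -> c))

Derivation:
step 1: unify (c -> (b -> d)) ~ e  [subst: {-} | 3 pending]
  bind e := (c -> (b -> d))
step 2: unify d ~ ((Int -> a) -> (c -> c))  [subst: {e:=(c -> (b -> d))} | 2 pending]
  bind d := ((Int -> a) -> (c -> c))
step 3: unify ((c -> Int) -> (c -> Int)) ~ f  [subst: {e:=(c -> (b -> d)), d:=((Int -> a) -> (c -> c))} | 1 pending]
  bind f := ((c -> Int) -> (c -> Int))
step 4: unify g ~ ((Int -> a) -> (c -> c))  [subst: {e:=(c -> (b -> d)), d:=((Int -> a) -> (c -> c)), f:=((c -> Int) -> (c -> Int))} | 0 pending]
  bind g := ((Int -> a) -> (c -> c))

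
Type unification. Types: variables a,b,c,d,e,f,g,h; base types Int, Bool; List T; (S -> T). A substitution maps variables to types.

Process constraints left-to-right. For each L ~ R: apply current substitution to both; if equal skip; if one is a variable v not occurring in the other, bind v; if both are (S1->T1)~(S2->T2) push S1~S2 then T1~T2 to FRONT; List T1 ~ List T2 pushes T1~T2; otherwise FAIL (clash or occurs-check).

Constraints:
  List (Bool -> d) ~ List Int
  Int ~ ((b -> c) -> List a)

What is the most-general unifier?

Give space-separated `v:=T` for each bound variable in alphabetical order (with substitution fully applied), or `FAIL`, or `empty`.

step 1: unify List (Bool -> d) ~ List Int  [subst: {-} | 1 pending]
  -> decompose List: push (Bool -> d)~Int
step 2: unify (Bool -> d) ~ Int  [subst: {-} | 1 pending]
  clash: (Bool -> d) vs Int

Answer: FAIL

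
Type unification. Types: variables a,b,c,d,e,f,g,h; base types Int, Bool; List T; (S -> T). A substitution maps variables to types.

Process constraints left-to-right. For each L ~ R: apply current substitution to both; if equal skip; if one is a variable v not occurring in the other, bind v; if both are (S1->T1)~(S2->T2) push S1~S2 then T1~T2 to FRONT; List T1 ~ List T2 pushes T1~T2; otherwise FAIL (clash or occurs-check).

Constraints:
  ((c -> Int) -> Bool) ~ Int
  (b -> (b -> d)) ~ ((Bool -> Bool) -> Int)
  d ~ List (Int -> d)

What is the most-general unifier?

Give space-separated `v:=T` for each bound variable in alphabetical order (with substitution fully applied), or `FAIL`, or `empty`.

step 1: unify ((c -> Int) -> Bool) ~ Int  [subst: {-} | 2 pending]
  clash: ((c -> Int) -> Bool) vs Int

Answer: FAIL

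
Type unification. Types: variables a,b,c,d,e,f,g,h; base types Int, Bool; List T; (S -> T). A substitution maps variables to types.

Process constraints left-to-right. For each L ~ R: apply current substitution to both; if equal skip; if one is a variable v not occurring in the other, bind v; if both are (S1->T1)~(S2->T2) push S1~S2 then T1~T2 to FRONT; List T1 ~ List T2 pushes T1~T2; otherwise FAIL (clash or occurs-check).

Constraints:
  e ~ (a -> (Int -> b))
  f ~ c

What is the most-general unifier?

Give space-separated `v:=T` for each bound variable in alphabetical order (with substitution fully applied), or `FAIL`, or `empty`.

Answer: e:=(a -> (Int -> b)) f:=c

Derivation:
step 1: unify e ~ (a -> (Int -> b))  [subst: {-} | 1 pending]
  bind e := (a -> (Int -> b))
step 2: unify f ~ c  [subst: {e:=(a -> (Int -> b))} | 0 pending]
  bind f := c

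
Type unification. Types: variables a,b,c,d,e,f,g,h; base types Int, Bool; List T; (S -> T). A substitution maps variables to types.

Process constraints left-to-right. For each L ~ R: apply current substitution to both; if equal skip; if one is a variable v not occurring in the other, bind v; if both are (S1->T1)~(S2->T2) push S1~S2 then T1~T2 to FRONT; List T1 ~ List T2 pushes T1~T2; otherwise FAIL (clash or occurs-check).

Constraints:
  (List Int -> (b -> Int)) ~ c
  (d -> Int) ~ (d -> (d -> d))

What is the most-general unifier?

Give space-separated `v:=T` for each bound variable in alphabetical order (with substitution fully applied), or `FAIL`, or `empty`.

Answer: FAIL

Derivation:
step 1: unify (List Int -> (b -> Int)) ~ c  [subst: {-} | 1 pending]
  bind c := (List Int -> (b -> Int))
step 2: unify (d -> Int) ~ (d -> (d -> d))  [subst: {c:=(List Int -> (b -> Int))} | 0 pending]
  -> decompose arrow: push d~d, Int~(d -> d)
step 3: unify d ~ d  [subst: {c:=(List Int -> (b -> Int))} | 1 pending]
  -> identical, skip
step 4: unify Int ~ (d -> d)  [subst: {c:=(List Int -> (b -> Int))} | 0 pending]
  clash: Int vs (d -> d)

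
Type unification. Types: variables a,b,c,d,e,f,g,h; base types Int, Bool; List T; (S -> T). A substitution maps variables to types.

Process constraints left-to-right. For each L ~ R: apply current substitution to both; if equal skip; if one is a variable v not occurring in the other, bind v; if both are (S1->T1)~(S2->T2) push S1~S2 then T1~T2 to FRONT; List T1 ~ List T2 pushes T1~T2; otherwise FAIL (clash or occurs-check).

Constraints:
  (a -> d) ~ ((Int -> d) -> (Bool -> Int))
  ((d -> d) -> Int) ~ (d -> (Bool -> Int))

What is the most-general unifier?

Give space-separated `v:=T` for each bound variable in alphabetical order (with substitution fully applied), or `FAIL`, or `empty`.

Answer: FAIL

Derivation:
step 1: unify (a -> d) ~ ((Int -> d) -> (Bool -> Int))  [subst: {-} | 1 pending]
  -> decompose arrow: push a~(Int -> d), d~(Bool -> Int)
step 2: unify a ~ (Int -> d)  [subst: {-} | 2 pending]
  bind a := (Int -> d)
step 3: unify d ~ (Bool -> Int)  [subst: {a:=(Int -> d)} | 1 pending]
  bind d := (Bool -> Int)
step 4: unify (((Bool -> Int) -> (Bool -> Int)) -> Int) ~ ((Bool -> Int) -> (Bool -> Int))  [subst: {a:=(Int -> d), d:=(Bool -> Int)} | 0 pending]
  -> decompose arrow: push ((Bool -> Int) -> (Bool -> Int))~(Bool -> Int), Int~(Bool -> Int)
step 5: unify ((Bool -> Int) -> (Bool -> Int)) ~ (Bool -> Int)  [subst: {a:=(Int -> d), d:=(Bool -> Int)} | 1 pending]
  -> decompose arrow: push (Bool -> Int)~Bool, (Bool -> Int)~Int
step 6: unify (Bool -> Int) ~ Bool  [subst: {a:=(Int -> d), d:=(Bool -> Int)} | 2 pending]
  clash: (Bool -> Int) vs Bool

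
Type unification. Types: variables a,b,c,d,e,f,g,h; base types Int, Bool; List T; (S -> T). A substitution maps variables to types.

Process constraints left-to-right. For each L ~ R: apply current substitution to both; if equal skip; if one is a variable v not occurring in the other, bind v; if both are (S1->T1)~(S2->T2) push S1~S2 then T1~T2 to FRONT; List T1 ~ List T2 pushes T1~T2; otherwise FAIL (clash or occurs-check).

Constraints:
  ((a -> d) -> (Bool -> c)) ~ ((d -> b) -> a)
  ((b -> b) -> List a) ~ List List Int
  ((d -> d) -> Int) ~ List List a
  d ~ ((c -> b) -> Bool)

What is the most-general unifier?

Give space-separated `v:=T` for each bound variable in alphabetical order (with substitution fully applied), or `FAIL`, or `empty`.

step 1: unify ((a -> d) -> (Bool -> c)) ~ ((d -> b) -> a)  [subst: {-} | 3 pending]
  -> decompose arrow: push (a -> d)~(d -> b), (Bool -> c)~a
step 2: unify (a -> d) ~ (d -> b)  [subst: {-} | 4 pending]
  -> decompose arrow: push a~d, d~b
step 3: unify a ~ d  [subst: {-} | 5 pending]
  bind a := d
step 4: unify d ~ b  [subst: {a:=d} | 4 pending]
  bind d := b
step 5: unify (Bool -> c) ~ b  [subst: {a:=d, d:=b} | 3 pending]
  bind b := (Bool -> c)
step 6: unify (((Bool -> c) -> (Bool -> c)) -> List (Bool -> c)) ~ List List Int  [subst: {a:=d, d:=b, b:=(Bool -> c)} | 2 pending]
  clash: (((Bool -> c) -> (Bool -> c)) -> List (Bool -> c)) vs List List Int

Answer: FAIL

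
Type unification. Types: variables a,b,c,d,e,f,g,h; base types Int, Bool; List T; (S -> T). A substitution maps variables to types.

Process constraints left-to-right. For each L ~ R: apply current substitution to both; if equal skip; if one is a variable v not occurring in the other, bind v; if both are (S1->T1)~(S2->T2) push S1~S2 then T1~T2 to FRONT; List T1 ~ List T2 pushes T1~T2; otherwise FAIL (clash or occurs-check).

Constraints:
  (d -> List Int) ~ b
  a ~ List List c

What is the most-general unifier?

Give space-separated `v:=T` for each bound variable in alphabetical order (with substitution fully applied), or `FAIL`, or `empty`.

step 1: unify (d -> List Int) ~ b  [subst: {-} | 1 pending]
  bind b := (d -> List Int)
step 2: unify a ~ List List c  [subst: {b:=(d -> List Int)} | 0 pending]
  bind a := List List c

Answer: a:=List List c b:=(d -> List Int)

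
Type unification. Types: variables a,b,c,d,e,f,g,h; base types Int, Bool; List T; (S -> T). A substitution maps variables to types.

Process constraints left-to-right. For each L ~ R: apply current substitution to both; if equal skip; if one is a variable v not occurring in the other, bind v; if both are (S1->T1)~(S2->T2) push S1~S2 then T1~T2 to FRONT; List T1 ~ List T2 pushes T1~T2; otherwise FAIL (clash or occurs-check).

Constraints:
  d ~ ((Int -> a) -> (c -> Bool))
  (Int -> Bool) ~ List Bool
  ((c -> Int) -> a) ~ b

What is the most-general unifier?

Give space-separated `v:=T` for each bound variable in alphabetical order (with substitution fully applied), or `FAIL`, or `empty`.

Answer: FAIL

Derivation:
step 1: unify d ~ ((Int -> a) -> (c -> Bool))  [subst: {-} | 2 pending]
  bind d := ((Int -> a) -> (c -> Bool))
step 2: unify (Int -> Bool) ~ List Bool  [subst: {d:=((Int -> a) -> (c -> Bool))} | 1 pending]
  clash: (Int -> Bool) vs List Bool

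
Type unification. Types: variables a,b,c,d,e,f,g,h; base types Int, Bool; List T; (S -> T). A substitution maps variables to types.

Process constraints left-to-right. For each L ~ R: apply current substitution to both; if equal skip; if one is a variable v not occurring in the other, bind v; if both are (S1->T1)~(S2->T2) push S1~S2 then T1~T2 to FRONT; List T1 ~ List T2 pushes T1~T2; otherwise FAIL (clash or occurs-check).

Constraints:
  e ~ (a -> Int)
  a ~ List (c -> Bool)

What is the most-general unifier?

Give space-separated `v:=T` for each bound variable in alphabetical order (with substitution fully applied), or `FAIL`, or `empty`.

step 1: unify e ~ (a -> Int)  [subst: {-} | 1 pending]
  bind e := (a -> Int)
step 2: unify a ~ List (c -> Bool)  [subst: {e:=(a -> Int)} | 0 pending]
  bind a := List (c -> Bool)

Answer: a:=List (c -> Bool) e:=(List (c -> Bool) -> Int)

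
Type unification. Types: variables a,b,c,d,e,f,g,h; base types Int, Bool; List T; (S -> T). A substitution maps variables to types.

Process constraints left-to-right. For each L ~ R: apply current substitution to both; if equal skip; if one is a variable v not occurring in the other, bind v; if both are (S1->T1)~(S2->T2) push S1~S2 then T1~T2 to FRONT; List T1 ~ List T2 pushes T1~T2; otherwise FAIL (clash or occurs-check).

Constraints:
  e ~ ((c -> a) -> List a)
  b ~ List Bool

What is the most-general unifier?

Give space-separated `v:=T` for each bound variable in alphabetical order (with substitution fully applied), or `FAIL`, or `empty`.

step 1: unify e ~ ((c -> a) -> List a)  [subst: {-} | 1 pending]
  bind e := ((c -> a) -> List a)
step 2: unify b ~ List Bool  [subst: {e:=((c -> a) -> List a)} | 0 pending]
  bind b := List Bool

Answer: b:=List Bool e:=((c -> a) -> List a)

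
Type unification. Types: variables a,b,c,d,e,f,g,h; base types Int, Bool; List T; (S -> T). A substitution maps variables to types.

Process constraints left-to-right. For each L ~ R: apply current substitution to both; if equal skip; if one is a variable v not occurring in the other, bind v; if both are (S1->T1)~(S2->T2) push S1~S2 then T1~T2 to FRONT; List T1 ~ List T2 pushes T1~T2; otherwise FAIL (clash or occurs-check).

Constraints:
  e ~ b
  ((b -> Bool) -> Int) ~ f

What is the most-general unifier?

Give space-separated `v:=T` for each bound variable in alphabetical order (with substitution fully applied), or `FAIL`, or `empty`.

Answer: e:=b f:=((b -> Bool) -> Int)

Derivation:
step 1: unify e ~ b  [subst: {-} | 1 pending]
  bind e := b
step 2: unify ((b -> Bool) -> Int) ~ f  [subst: {e:=b} | 0 pending]
  bind f := ((b -> Bool) -> Int)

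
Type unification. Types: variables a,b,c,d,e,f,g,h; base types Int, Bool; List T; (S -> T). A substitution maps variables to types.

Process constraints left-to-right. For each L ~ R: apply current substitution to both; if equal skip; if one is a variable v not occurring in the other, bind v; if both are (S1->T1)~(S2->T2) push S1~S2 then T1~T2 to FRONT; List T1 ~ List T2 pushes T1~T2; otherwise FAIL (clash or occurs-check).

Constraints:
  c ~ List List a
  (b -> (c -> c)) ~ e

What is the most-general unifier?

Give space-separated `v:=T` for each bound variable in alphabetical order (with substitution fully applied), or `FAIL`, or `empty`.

step 1: unify c ~ List List a  [subst: {-} | 1 pending]
  bind c := List List a
step 2: unify (b -> (List List a -> List List a)) ~ e  [subst: {c:=List List a} | 0 pending]
  bind e := (b -> (List List a -> List List a))

Answer: c:=List List a e:=(b -> (List List a -> List List a))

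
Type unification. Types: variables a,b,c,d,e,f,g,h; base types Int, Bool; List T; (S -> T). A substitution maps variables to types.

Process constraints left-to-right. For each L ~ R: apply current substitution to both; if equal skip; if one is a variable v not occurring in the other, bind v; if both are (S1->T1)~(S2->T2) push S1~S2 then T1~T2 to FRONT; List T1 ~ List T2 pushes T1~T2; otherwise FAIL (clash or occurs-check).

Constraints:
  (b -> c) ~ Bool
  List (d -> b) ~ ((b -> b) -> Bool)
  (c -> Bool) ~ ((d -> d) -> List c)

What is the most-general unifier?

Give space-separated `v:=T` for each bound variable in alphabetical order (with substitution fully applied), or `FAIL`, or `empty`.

step 1: unify (b -> c) ~ Bool  [subst: {-} | 2 pending]
  clash: (b -> c) vs Bool

Answer: FAIL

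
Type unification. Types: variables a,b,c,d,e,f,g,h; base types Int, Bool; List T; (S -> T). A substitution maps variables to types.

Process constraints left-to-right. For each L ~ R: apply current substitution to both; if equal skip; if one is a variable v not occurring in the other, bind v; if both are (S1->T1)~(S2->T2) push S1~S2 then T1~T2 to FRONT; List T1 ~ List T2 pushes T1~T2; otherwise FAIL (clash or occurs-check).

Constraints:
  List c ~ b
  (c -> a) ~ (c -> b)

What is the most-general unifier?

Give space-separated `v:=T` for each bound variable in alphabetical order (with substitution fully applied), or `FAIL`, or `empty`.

Answer: a:=List c b:=List c

Derivation:
step 1: unify List c ~ b  [subst: {-} | 1 pending]
  bind b := List c
step 2: unify (c -> a) ~ (c -> List c)  [subst: {b:=List c} | 0 pending]
  -> decompose arrow: push c~c, a~List c
step 3: unify c ~ c  [subst: {b:=List c} | 1 pending]
  -> identical, skip
step 4: unify a ~ List c  [subst: {b:=List c} | 0 pending]
  bind a := List c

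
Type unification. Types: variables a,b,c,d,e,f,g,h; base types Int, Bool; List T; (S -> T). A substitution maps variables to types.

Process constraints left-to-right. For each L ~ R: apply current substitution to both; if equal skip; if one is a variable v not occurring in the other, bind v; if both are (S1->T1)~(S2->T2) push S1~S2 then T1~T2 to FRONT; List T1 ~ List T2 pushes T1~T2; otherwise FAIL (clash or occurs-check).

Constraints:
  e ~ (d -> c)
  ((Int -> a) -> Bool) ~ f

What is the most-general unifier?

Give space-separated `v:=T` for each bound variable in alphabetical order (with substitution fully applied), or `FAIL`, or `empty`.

step 1: unify e ~ (d -> c)  [subst: {-} | 1 pending]
  bind e := (d -> c)
step 2: unify ((Int -> a) -> Bool) ~ f  [subst: {e:=(d -> c)} | 0 pending]
  bind f := ((Int -> a) -> Bool)

Answer: e:=(d -> c) f:=((Int -> a) -> Bool)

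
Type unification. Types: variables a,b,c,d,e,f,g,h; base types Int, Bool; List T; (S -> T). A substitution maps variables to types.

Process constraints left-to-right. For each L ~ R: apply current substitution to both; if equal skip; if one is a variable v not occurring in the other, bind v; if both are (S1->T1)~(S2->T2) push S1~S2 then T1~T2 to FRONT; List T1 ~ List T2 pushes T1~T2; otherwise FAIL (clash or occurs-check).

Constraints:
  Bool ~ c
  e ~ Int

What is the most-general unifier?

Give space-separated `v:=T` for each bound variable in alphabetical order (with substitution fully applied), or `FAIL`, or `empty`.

step 1: unify Bool ~ c  [subst: {-} | 1 pending]
  bind c := Bool
step 2: unify e ~ Int  [subst: {c:=Bool} | 0 pending]
  bind e := Int

Answer: c:=Bool e:=Int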